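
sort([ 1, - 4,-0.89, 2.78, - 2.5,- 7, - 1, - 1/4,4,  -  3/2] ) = [ - 7, - 4,-2.5,-3/2,-1, - 0.89, - 1/4, 1,2.78,  4 ] 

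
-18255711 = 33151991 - 51407702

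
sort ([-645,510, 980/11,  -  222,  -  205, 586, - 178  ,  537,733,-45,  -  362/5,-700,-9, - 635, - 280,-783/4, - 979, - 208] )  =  [-979, - 700, - 645,-635,-280, - 222,-208, - 205,  -  783/4, - 178, - 362/5,  -  45,  -  9,980/11,510,537, 586  ,  733]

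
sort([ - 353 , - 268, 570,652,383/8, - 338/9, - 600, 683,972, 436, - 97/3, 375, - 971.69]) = [-971.69, - 600,  -  353,-268, - 338/9,-97/3,383/8, 375, 436,570 , 652, 683, 972 ]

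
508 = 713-205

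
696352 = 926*752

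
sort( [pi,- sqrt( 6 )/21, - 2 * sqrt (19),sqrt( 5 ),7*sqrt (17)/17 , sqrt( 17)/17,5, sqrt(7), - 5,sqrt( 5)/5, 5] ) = [-2 * sqrt( 19 ), - 5, - sqrt( 6) /21, sqrt( 17 )/17, sqrt(5)/5,7*sqrt( 17)/17 , sqrt( 5 ),sqrt( 7 ), pi, 5, 5]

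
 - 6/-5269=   6/5269 =0.00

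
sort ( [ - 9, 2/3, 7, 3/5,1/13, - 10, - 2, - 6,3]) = [ - 10, - 9, - 6, - 2,  1/13, 3/5,  2/3,3,7 ] 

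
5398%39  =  16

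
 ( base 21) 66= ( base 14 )96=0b10000100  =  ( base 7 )246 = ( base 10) 132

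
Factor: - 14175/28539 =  - 3^1*5^2*151^(-1)= -75/151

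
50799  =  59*861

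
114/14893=114/14893 = 0.01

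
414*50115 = 20747610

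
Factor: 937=937^1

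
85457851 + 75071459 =160529310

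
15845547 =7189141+8656406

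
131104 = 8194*16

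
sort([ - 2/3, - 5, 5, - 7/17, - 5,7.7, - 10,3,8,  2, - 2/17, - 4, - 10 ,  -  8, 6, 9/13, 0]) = [ - 10, - 10, - 8, - 5, -5, - 4, - 2/3 , - 7/17,-2/17,0,9/13, 2, 3,5,6, 7.7, 8] 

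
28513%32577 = 28513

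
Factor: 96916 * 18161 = 2^2*11^1 * 13^1* 127^1 * 24229^1= 1760091476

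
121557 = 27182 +94375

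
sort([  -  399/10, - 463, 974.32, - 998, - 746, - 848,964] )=[ - 998, - 848, - 746, - 463,-399/10,964, 974.32]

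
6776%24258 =6776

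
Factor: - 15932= - 2^2*7^1*  569^1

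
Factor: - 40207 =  - 31^1*1297^1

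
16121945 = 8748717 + 7373228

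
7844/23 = 7844/23=341.04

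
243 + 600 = 843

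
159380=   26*6130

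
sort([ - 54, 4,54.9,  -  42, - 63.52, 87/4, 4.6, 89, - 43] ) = [ -63.52,  -  54, - 43,-42, 4,4.6, 87/4, 54.9, 89]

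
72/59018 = 36/29509 = 0.00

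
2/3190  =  1/1595 = 0.00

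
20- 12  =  8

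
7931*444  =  3521364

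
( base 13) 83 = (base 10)107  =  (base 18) 5h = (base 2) 1101011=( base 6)255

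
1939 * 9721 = 18849019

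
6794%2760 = 1274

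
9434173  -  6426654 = 3007519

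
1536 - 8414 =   -  6878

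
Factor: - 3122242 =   -  2^1*1561121^1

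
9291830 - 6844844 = 2446986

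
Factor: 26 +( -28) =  - 2 = - 2^1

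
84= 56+28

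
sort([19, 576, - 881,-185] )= [- 881, - 185,19, 576] 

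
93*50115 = 4660695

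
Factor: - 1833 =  - 3^1 *13^1 *47^1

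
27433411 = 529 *51859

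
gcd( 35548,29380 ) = 4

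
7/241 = 7/241 = 0.03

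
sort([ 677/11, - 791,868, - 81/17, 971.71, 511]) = [-791, - 81/17,677/11 , 511,868,971.71]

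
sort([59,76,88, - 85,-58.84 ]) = [-85, - 58.84,59,  76,88 ] 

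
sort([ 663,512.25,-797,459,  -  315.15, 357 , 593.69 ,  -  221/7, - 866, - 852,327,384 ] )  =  [ - 866, - 852, - 797,  -  315.15, - 221/7, 327,357, 384 , 459,512.25, 593.69,663] 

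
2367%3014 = 2367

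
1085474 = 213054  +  872420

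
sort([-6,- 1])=[  -  6 , - 1]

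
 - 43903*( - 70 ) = 3073210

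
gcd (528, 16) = 16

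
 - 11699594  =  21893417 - 33593011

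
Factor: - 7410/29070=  - 3^(-1)*13^1 *17^(-1) =- 13/51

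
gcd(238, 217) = 7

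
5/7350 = 1/1470= 0.00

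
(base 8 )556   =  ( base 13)222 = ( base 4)11232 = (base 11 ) 303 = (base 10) 366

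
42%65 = 42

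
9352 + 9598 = 18950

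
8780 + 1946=10726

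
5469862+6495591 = 11965453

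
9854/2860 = 379/110 = 3.45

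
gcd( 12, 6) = 6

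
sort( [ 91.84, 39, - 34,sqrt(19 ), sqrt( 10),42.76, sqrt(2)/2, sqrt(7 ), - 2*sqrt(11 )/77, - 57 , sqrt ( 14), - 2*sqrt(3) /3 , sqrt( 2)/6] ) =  [ - 57, - 34 , - 2*sqrt(3)/3, - 2*sqrt( 11 )/77,sqrt(2)/6 , sqrt(2) /2, sqrt( 7) , sqrt( 10 ), sqrt( 14), sqrt (19), 39,42.76 , 91.84]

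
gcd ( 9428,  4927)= 1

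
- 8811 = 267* ( - 33 )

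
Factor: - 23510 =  - 2^1*5^1*2351^1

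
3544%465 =289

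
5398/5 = 5398/5 = 1079.60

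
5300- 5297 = 3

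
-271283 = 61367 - 332650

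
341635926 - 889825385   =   - 548189459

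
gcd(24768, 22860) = 36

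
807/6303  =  269/2101 = 0.13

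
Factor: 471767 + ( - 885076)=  - 13^1 * 31793^1 = - 413309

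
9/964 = 9/964 = 0.01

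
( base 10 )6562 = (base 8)14642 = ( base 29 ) 7N8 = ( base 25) ACC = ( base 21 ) EIA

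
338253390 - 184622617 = 153630773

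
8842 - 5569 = 3273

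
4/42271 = 4/42271= 0.00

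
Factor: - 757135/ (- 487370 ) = 929/598= 2^( - 1 )*13^( - 1 )*23^( - 1 )*929^1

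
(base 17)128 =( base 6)1311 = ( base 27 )C7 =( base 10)331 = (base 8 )513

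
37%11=4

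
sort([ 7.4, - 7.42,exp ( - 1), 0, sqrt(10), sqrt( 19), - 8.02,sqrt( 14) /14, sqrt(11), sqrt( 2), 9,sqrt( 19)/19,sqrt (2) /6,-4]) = [  -  8.02,- 7.42, - 4, 0, sqrt( 19)/19 , sqrt ( 2 ) /6, sqrt(14 ) /14 , exp( - 1 ), sqrt( 2),sqrt(10), sqrt( 11 ), sqrt(19) , 7.4, 9]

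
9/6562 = 9/6562 = 0.00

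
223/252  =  223/252 = 0.88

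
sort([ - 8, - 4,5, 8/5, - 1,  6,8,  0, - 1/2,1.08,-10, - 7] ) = [ -10, - 8,-7, - 4,  -  1 ,-1/2,0,1.08,8/5,5 , 6 , 8]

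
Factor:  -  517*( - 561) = 290037 =3^1*11^2*17^1*47^1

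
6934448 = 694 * 9992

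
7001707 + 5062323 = 12064030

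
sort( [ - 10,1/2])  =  [ - 10, 1/2]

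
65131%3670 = 2741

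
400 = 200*2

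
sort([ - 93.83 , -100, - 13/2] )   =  [ -100,-93.83,  -  13/2 ]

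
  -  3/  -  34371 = 1/11457 = 0.00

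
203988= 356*573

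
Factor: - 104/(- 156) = 2^1*3^( - 1) = 2/3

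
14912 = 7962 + 6950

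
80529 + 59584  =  140113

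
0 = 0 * 29623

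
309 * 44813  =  13847217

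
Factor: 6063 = 3^1*43^1*47^1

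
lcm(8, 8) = 8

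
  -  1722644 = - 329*5236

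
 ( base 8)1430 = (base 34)NA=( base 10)792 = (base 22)1e0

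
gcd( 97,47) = 1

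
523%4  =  3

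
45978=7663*6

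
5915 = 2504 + 3411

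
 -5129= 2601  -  7730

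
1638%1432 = 206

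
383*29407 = 11262881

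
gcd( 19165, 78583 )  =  1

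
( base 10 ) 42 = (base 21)20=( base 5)132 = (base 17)28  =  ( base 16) 2a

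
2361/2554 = 2361/2554 = 0.92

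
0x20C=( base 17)1de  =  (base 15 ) 24e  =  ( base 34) fe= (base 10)524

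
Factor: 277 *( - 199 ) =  - 55123=- 199^1*  277^1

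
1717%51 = 34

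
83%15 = 8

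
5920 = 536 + 5384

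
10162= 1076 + 9086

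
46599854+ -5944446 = 40655408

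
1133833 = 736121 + 397712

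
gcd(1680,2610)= 30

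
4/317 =4/317 = 0.01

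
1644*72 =118368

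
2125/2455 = 425/491=   0.87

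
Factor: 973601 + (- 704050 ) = 103^1*2617^1= 269551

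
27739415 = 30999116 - 3259701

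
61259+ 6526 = 67785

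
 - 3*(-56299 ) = 168897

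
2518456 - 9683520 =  - 7165064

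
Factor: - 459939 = - 3^1 * 153313^1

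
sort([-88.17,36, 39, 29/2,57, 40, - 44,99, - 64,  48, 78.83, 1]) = [ - 88.17,-64 , - 44,1, 29/2, 36,39,40,48,57, 78.83, 99]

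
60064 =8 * 7508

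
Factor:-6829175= - 5^2 * 173^1*1579^1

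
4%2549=4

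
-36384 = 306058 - 342442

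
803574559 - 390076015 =413498544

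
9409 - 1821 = 7588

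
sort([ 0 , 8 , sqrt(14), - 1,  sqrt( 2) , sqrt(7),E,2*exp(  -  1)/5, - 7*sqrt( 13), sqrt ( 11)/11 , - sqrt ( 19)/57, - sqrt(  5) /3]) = [ - 7*sqrt ( 13),  -  1, - sqrt(5 )/3,-sqrt(19 )/57,0, 2*exp(- 1)/5,sqrt( 11 )/11,sqrt (2), sqrt (7), E,sqrt(14),8]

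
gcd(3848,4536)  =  8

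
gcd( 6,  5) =1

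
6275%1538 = 123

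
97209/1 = 97209 = 97209.00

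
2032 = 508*4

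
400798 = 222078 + 178720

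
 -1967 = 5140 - 7107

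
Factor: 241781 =241781^1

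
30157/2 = 15078 + 1/2 = 15078.50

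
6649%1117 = 1064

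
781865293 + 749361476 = 1531226769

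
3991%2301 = 1690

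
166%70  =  26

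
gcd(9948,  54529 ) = 1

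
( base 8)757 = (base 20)14f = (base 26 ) j1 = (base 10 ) 495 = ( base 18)199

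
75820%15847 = 12432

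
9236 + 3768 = 13004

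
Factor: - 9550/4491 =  - 2^1*3^( - 2) * 5^2 * 191^1  *499^( - 1)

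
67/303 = 67/303  =  0.22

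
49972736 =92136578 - 42163842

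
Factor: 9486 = 2^1*3^2*17^1*31^1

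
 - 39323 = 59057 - 98380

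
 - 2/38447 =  - 1 + 38445/38447 = - 0.00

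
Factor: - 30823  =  -13^1 * 2371^1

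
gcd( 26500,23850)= 2650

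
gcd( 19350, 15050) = 2150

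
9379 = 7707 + 1672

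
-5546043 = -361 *15363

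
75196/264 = 1709/6=284.83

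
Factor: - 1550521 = -7^1* 359^1*617^1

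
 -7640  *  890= - 6799600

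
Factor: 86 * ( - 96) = - 2^6*3^1*43^1  =  - 8256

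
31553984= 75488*418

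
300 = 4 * 75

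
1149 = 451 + 698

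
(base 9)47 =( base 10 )43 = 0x2B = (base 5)133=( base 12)37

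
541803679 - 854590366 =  - 312786687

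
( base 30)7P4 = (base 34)63G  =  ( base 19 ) 10a5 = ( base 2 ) 1101110001110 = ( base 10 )7054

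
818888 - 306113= 512775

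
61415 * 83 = 5097445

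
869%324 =221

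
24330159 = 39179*621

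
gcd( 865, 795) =5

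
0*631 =0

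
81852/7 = 11693+1/7 = 11693.14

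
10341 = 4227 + 6114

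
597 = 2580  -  1983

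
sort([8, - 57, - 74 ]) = [- 74 , - 57,8 ]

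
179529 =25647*7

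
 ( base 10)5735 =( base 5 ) 140420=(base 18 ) hcb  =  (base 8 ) 13147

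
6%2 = 0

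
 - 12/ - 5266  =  6/2633 =0.00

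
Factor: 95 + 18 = 113^1= 113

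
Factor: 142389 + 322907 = 2^4*13^1 * 2237^1 = 465296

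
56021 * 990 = 55460790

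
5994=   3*1998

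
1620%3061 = 1620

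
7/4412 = 7/4412 = 0.00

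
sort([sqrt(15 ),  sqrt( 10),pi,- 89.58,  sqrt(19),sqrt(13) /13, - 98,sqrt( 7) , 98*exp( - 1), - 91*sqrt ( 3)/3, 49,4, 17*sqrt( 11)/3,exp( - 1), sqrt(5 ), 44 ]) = [-98, - 89.58, - 91*sqrt(3 ) /3,sqrt( 13 )/13,  exp( - 1 ), sqrt (5),sqrt(7 ),pi, sqrt(10), sqrt(15 ), 4, sqrt( 19),17*sqrt( 11)/3,  98*exp(  -  1),44,49]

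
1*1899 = 1899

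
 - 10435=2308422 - 2318857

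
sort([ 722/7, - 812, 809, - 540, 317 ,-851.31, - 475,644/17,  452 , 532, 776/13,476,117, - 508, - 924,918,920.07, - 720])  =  [-924, - 851.31,- 812, - 720, - 540,  -  508, - 475, 644/17, 776/13, 722/7, 117,317, 452, 476, 532, 809, 918,920.07 ] 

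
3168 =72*44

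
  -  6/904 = - 1 + 449/452 = -  0.01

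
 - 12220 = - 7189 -5031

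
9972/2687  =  9972/2687 = 3.71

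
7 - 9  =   - 2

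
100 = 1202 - 1102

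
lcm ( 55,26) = 1430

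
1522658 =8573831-7051173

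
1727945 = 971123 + 756822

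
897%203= 85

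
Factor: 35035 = 5^1 * 7^2*11^1 * 13^1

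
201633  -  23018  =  178615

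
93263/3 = 93263/3 =31087.67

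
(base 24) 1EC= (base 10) 924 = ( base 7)2460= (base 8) 1634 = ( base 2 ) 1110011100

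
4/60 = 1/15  =  0.07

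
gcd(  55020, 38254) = 2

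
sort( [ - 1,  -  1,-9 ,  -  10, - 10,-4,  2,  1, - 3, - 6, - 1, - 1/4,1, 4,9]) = [ - 10, - 10, - 9,-6, - 4, - 3, - 1, - 1, - 1,-1/4, 1,  1, 2,4,  9]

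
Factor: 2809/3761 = 53^2*3761^ ( - 1)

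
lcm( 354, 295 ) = 1770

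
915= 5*183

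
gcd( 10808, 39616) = 8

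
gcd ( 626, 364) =2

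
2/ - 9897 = -2/9897 = - 0.00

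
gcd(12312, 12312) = 12312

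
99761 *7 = 698327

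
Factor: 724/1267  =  4/7 = 2^2*7^( - 1)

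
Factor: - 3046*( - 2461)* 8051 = 2^1*23^1*83^1*97^1*107^1*1523^1= 60351954506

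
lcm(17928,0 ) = 0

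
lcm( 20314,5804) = 40628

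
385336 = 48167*8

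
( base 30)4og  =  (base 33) 3WD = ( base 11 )3292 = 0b1000011110000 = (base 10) 4336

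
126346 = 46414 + 79932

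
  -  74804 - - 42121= -32683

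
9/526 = 9/526 = 0.02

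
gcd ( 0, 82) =82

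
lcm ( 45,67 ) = 3015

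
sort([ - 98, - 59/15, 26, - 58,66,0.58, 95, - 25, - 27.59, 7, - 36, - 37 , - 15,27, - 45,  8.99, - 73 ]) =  [ -98, - 73,-58, - 45, - 37, - 36, - 27.59, - 25, - 15, - 59/15,  0.58,  7,8.99, 26, 27,66, 95]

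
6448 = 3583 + 2865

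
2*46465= 92930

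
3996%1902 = 192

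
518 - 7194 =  - 6676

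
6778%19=14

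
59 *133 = 7847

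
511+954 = 1465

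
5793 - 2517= 3276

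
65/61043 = 65/61043 = 0.00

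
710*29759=21128890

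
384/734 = 192/367 = 0.52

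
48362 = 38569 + 9793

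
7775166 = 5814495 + 1960671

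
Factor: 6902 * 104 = 717808 = 2^4*7^1*13^1*17^1*29^1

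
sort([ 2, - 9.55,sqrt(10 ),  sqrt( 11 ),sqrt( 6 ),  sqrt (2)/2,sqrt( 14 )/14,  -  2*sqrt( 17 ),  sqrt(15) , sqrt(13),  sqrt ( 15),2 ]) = [ - 9.55,-2*sqrt( 17 ) , sqrt( 14 ) /14, sqrt( 2) /2, 2, 2,  sqrt( 6),sqrt( 10), sqrt ( 11 ), sqrt( 13),  sqrt( 15), sqrt(15 ) ] 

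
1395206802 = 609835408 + 785371394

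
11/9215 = 11/9215  =  0.00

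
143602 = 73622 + 69980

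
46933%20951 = 5031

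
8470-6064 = 2406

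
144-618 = -474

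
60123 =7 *8589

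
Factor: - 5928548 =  - 2^2 *1482137^1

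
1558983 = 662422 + 896561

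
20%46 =20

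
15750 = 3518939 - 3503189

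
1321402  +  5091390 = 6412792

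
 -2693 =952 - 3645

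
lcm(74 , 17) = 1258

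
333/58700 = 333/58700  =  0.01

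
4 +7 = 11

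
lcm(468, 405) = 21060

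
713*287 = 204631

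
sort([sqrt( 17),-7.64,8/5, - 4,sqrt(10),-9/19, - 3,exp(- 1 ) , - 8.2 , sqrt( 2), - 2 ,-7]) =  [-8.2, -7.64, - 7,-4,  -  3, - 2, - 9/19,exp(  -  1), sqrt (2 ),8/5, sqrt( 10 ),  sqrt (17)]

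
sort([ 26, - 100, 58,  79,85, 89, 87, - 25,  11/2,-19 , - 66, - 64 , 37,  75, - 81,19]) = [ - 100, - 81,- 66 , - 64, - 25, - 19 , 11/2,  19 , 26,  37,  58, 75, 79,85,87,  89]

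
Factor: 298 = 2^1*149^1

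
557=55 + 502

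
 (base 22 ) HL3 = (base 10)8693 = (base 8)20765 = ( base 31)91D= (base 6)104125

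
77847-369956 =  -292109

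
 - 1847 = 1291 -3138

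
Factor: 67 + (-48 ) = 19 = 19^1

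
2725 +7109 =9834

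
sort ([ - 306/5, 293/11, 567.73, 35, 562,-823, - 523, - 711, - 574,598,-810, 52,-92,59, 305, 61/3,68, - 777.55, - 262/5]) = [ - 823, - 810, - 777.55, - 711, - 574, - 523,-92, - 306/5  , - 262/5, 61/3,293/11,35,  52,59 , 68, 305, 562,567.73,598]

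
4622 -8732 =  - 4110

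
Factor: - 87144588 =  - 2^2 *3^2*257^1*9419^1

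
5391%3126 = 2265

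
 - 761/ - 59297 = 761/59297 = 0.01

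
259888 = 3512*74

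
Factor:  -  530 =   -  2^1 * 5^1*53^1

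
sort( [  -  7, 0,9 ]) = [  -  7 , 0, 9 ] 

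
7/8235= 7/8235  =  0.00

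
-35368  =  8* (-4421 )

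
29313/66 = 9771/22 = 444.14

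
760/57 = 13 + 1/3  =  13.33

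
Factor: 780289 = 751^1*1039^1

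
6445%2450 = 1545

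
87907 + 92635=180542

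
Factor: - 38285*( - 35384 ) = 2^3*5^1*13^1*19^1*31^1*4423^1 = 1354676440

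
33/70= 33/70 = 0.47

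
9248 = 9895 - 647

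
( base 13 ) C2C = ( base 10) 2066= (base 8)4022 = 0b100000010010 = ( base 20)536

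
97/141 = 97/141 = 0.69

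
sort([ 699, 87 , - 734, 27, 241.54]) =[-734, 27,87, 241.54,699]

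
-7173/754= - 10 + 367/754 = -9.51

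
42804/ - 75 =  - 14268/25 = -  570.72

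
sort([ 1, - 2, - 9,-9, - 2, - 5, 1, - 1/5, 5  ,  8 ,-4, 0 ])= [ - 9 , - 9, - 5, - 4 , - 2 , - 2, - 1/5,0,  1,  1, 5,8]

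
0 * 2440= 0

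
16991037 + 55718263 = 72709300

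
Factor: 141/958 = 2^( - 1)*3^1*47^1*479^( - 1 )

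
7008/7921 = 7008/7921 = 0.88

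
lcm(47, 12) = 564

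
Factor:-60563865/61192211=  - 3^1 * 5^1 * 61^( - 1 ) * 827^( - 1)*1213^(  -  1)  *  4037591^1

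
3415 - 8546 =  - 5131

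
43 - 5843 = -5800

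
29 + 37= 66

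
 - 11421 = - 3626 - 7795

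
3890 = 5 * 778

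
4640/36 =1160/9 = 128.89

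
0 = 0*802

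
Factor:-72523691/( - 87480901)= 139^( - 1 )*263^( - 1) *2393^(  -  1 )*72523691^1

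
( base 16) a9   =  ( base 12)121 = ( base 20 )89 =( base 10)169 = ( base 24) 71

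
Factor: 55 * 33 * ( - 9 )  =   - 3^3 * 5^1 * 11^2 = - 16335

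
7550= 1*7550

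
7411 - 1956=5455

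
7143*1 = 7143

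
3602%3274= 328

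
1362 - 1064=298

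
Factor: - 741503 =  - 7^1*105929^1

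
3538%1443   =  652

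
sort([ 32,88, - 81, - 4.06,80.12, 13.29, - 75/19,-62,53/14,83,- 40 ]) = [ - 81, - 62, - 40, - 4.06, - 75/19,53/14,13.29,32,80.12 , 83 , 88] 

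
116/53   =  116/53 = 2.19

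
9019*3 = 27057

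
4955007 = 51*97157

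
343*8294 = 2844842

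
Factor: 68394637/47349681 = 3^( - 1)*163^1*419599^1*15783227^ ( -1 )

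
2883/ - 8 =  - 361  +  5/8 = - 360.38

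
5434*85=461890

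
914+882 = 1796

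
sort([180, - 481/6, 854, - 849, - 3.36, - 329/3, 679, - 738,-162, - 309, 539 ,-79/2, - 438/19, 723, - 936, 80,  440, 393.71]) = [ - 936, - 849, - 738,  -  309, - 162, - 329/3, - 481/6, - 79/2, - 438/19, - 3.36, 80, 180, 393.71, 440, 539,  679,  723,854 ]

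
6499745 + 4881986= 11381731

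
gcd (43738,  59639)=1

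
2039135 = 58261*35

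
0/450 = 0 = 0.00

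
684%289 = 106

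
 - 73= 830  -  903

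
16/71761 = 16/71761= 0.00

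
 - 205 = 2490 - 2695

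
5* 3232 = 16160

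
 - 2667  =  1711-4378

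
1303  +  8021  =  9324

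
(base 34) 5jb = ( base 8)14445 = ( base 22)D6D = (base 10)6437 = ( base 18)11fb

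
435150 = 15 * 29010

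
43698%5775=3273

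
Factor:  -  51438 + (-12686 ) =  - 64124 = - 2^2 *17^1*23^1*41^1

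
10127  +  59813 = 69940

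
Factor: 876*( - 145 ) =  - 127020= - 2^2*3^1*5^1*  29^1*73^1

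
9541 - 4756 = 4785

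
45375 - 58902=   -13527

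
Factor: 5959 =59^1*101^1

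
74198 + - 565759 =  - 491561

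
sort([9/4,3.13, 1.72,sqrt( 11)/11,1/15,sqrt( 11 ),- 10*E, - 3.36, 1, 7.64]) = [ - 10*E, - 3.36, 1/15, sqrt( 11 )/11, 1,1.72, 9/4 , 3.13, sqrt( 11 ) , 7.64]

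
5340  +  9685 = 15025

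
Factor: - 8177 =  -13^1*17^1 * 37^1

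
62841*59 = 3707619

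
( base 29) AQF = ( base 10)9179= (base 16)23DB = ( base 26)DF1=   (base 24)fmb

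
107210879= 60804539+46406340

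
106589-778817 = -672228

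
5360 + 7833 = 13193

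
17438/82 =212 + 27/41 = 212.66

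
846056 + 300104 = 1146160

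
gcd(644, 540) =4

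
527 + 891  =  1418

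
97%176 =97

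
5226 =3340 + 1886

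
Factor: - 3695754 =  - 2^1*3^1* 109^1 * 5651^1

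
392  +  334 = 726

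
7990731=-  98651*( - 81 ) 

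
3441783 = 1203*2861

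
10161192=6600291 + 3560901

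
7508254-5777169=1731085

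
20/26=10/13 = 0.77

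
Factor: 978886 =2^1*263^1*1861^1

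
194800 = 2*97400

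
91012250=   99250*917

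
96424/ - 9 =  - 10714+2/9=-  10713.78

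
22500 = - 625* ( - 36)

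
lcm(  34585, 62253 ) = 311265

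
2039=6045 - 4006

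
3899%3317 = 582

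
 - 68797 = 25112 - 93909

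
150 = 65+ 85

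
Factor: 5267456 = 2^13*643^1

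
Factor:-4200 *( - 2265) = 2^3*3^2 * 5^3*7^1* 151^1  =  9513000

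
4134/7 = 4134/7 =590.57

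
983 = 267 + 716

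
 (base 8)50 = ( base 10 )40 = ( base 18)24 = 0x28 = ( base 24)1g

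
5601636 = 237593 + 5364043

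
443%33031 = 443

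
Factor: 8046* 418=3363228 = 2^2*3^3*11^1*19^1*149^1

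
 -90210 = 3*(-30070)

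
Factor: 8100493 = 41^1 *197573^1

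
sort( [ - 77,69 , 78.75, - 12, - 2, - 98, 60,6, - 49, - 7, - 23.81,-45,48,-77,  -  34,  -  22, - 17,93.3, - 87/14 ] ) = [ - 98 , - 77,-77, - 49, - 45, - 34, - 23.81, - 22, - 17, - 12, - 7, -87/14, - 2,6,48,  60,  69, 78.75,93.3]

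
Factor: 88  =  2^3 * 11^1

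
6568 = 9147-2579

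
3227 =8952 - 5725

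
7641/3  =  2547 = 2547.00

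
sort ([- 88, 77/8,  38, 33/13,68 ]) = [  -  88, 33/13 , 77/8,  38, 68] 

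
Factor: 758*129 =2^1*3^1 * 43^1*379^1 =97782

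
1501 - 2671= - 1170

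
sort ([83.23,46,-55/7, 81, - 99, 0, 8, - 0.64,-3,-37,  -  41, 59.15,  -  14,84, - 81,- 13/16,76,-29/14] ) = [ - 99, - 81, - 41, -37,  -  14, - 55/7 , - 3, - 29/14, - 13/16 ,-0.64, 0, 8, 46, 59.15, 76, 81, 83.23, 84 ]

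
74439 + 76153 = 150592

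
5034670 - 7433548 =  - 2398878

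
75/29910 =5/1994 = 0.00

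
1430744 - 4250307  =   -2819563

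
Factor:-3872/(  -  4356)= 2^3 *3^( - 2 ) =8/9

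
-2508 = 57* ( - 44 ) 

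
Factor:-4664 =  -  2^3 * 11^1*53^1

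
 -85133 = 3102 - 88235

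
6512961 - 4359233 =2153728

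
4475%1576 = 1323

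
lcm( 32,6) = 96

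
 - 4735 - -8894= 4159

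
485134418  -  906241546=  - 421107128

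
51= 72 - 21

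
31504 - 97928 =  - 66424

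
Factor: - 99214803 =-3^2*43^1*256369^1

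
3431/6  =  571 +5/6 = 571.83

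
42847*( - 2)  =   - 85694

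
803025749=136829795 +666195954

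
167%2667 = 167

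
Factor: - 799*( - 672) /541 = 536928/541= 2^5*3^1* 7^1*17^1*47^1*541^(-1 )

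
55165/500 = 110 + 33/100 =110.33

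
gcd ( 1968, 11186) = 2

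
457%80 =57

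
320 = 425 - 105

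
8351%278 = 11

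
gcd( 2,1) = 1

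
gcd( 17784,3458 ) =494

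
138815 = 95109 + 43706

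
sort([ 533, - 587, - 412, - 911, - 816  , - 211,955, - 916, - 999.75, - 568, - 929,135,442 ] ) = [ - 999.75, - 929,- 916, - 911, - 816,  -  587, - 568, -412 , - 211 , 135,442,533, 955]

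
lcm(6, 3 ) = 6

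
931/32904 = 931/32904 = 0.03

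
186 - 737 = - 551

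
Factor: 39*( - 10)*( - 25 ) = 2^1*3^1*5^3 * 13^1  =  9750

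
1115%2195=1115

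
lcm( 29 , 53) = 1537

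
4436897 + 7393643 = 11830540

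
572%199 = 174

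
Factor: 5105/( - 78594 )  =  -2^ (  -  1)* 3^(  -  1)*5^1*1021^1*13099^( - 1)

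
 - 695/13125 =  - 1+2486/2625 = - 0.05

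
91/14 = 13/2 = 6.50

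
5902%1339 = 546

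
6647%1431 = 923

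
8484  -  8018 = 466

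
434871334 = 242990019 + 191881315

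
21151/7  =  3021 + 4/7=3021.57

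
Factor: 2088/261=8 = 2^3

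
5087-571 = 4516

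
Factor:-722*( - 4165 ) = 2^1*5^1*7^2 *17^1*19^2 = 3007130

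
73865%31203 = 11459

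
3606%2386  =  1220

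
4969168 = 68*73076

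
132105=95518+36587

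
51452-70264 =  -18812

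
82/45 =82/45 = 1.82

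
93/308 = 93/308 = 0.30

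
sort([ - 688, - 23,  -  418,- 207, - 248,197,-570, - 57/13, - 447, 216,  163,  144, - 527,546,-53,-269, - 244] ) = [ - 688, - 570, - 527, - 447,-418, - 269, - 248, - 244, - 207, - 53, - 23, - 57/13,144,163,197,216,546 ] 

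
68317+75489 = 143806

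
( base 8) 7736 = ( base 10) 4062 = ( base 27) 5FC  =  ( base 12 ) 2426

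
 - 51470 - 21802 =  - 73272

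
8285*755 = 6255175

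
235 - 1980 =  - 1745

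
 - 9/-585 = 1/65 = 0.02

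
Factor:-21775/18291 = - 25/21= - 3^( - 1 ) * 5^2*7^( - 1) 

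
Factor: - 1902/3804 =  - 1/2 = - 2^( - 1 ) 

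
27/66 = 9/22= 0.41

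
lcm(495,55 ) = 495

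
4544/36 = 1136/9 = 126.22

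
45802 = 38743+7059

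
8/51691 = 8/51691 = 0.00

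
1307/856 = 1 + 451/856 = 1.53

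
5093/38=134  +  1/38=134.03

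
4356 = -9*( - 484)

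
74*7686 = 568764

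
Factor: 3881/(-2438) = -2^(-1)*23^(  -  1 ) *53^(-1) * 3881^1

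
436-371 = 65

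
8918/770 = 637/55 =11.58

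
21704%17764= 3940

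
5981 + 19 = 6000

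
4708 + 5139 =9847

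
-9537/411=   -  3179/137 = - 23.20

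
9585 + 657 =10242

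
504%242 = 20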